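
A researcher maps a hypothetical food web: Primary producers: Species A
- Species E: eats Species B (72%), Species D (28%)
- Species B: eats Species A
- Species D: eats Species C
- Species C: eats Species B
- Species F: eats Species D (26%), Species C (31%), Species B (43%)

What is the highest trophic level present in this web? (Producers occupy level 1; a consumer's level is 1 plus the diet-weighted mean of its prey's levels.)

4

Species B: 1 + 1 = 2
Species C: 1 + 2 = 3
Species D: 1 + 3 = 4
Species E: 1 + (0.72×2 + 0.28×4) = 3.56
Species F: 1 + (0.26×4 + 0.31×3 + 0.43×2) = 3.83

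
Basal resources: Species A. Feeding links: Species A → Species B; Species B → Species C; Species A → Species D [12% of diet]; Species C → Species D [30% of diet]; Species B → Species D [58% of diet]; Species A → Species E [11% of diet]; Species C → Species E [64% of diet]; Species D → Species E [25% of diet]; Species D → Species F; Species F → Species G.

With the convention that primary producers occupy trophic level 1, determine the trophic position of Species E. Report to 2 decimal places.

Species B: 1 + 1 = 2
Species C: 1 + 2 = 3
Species D: 1 + (0.12×1 + 0.3×3 + 0.58×2) = 3.18
Species E: 1 + (0.11×1 + 0.64×3 + 0.25×3.18) = 3.825
Species F: 1 + 3.18 = 4.18
Species G: 1 + 4.18 = 5.18

3.83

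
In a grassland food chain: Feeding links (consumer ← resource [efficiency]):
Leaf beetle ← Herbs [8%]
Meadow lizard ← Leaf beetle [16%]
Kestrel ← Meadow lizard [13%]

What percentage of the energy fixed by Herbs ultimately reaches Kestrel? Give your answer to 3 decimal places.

Product of link efficiencies: 0.08 × 0.16 × 0.13 = 0.001664
As a percentage: 0.001664 × 100 = 0.166%

0.166%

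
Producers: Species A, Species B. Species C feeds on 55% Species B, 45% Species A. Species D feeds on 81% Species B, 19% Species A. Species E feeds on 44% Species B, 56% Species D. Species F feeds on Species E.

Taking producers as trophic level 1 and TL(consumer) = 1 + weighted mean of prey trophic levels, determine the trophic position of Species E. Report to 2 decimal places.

Species C: 1 + (0.55×1 + 0.45×1) = 2
Species D: 1 + (0.81×1 + 0.19×1) = 2
Species E: 1 + (0.44×1 + 0.56×2) = 2.56
Species F: 1 + 2.56 = 3.56

2.56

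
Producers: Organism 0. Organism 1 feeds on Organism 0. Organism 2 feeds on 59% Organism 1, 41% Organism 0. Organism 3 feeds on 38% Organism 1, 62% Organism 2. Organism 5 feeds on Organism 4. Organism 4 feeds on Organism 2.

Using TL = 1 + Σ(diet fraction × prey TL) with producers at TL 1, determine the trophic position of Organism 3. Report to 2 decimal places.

Organism 1: 1 + 1 = 2
Organism 2: 1 + (0.59×2 + 0.41×1) = 2.59
Organism 3: 1 + (0.38×2 + 0.62×2.59) = 3.3658
Organism 4: 1 + 2.59 = 3.59
Organism 5: 1 + 3.59 = 4.59

3.37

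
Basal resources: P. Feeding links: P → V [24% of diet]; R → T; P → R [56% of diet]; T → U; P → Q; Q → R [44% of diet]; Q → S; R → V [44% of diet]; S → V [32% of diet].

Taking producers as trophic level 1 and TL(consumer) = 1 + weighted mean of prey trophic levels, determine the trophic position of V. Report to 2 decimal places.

3.27

Q: 1 + 1 = 2
R: 1 + (0.56×1 + 0.44×2) = 2.44
S: 1 + 2 = 3
T: 1 + 2.44 = 3.44
U: 1 + 3.44 = 4.44
V: 1 + (0.32×3 + 0.44×2.44 + 0.24×1) = 3.2736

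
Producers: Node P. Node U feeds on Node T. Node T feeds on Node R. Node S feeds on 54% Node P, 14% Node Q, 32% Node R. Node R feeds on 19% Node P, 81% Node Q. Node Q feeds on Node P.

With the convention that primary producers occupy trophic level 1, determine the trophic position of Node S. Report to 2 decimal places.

Node Q: 1 + 1 = 2
Node R: 1 + (0.19×1 + 0.81×2) = 2.81
Node S: 1 + (0.54×1 + 0.14×2 + 0.32×2.81) = 2.7192
Node T: 1 + 2.81 = 3.81
Node U: 1 + 3.81 = 4.81

2.72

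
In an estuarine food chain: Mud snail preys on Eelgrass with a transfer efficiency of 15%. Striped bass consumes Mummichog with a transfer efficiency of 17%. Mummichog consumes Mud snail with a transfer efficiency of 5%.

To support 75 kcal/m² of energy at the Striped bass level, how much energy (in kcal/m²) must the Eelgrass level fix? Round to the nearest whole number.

58824 kcal/m²

Cumulative transfer efficiency: 0.15 × 0.05 × 0.17 = 0.001275
Eelgrass energy = 75 / 0.001275 = 58824 kcal/m²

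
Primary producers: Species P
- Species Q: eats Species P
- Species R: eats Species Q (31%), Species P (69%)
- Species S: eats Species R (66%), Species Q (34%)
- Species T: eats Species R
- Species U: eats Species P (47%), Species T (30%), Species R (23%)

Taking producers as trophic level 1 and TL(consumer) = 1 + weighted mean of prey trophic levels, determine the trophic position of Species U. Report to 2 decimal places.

Species Q: 1 + 1 = 2
Species R: 1 + (0.31×2 + 0.69×1) = 2.31
Species S: 1 + (0.66×2.31 + 0.34×2) = 3.2046
Species T: 1 + 2.31 = 3.31
Species U: 1 + (0.47×1 + 0.3×3.31 + 0.23×2.31) = 2.9943

2.99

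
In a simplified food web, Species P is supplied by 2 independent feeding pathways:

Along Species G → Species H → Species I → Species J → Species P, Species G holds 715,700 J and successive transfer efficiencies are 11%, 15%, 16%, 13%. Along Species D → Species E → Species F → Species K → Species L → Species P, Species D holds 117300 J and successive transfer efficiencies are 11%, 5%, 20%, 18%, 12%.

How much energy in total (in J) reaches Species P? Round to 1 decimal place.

248.4 J

Via Species G: 715700 × 0.11 × 0.15 × 0.16 × 0.13 = 245.62824 J
Via Species D: 117300 × 0.11 × 0.05 × 0.2 × 0.18 × 0.12 = 2.787048 J
Total at Species P: 245.62824 + 2.787048 = 248.415288 J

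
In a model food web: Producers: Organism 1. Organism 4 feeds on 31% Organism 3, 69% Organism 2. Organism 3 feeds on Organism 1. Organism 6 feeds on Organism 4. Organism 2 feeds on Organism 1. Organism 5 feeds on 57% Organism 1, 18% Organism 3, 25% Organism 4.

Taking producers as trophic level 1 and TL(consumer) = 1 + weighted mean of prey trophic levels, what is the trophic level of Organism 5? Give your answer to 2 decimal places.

2.68

Organism 2: 1 + 1 = 2
Organism 3: 1 + 1 = 2
Organism 4: 1 + (0.31×2 + 0.69×2) = 3
Organism 5: 1 + (0.57×1 + 0.18×2 + 0.25×3) = 2.68
Organism 6: 1 + 3 = 4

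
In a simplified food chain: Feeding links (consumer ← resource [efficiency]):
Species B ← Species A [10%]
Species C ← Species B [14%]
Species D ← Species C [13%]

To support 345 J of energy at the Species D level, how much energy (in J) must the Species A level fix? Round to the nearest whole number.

Cumulative transfer efficiency: 0.1 × 0.14 × 0.13 = 0.00182
Species A energy = 345 / 0.00182 = 189560 J

189560 J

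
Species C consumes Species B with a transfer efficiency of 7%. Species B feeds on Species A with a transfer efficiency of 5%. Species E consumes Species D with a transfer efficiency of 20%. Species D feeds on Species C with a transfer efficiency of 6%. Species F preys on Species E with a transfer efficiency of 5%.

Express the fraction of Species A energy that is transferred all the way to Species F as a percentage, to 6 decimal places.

0.000210%

Product of link efficiencies: 0.05 × 0.07 × 0.06 × 0.2 × 0.05 = 0.0000021
As a percentage: 0.0000021 × 100 = 0.000210%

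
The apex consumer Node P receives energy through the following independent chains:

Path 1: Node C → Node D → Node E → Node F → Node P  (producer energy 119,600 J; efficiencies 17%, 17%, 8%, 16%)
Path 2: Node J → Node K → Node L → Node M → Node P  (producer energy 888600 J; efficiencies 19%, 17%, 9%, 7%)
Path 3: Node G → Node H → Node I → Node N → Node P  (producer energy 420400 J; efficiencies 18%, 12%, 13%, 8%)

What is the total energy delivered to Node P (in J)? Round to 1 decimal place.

Path 1: 119600 × 0.17 × 0.17 × 0.08 × 0.16 = 44.242432 J
Path 2: 888600 × 0.19 × 0.17 × 0.09 × 0.07 = 180.821214 J
Path 3: 420400 × 0.18 × 0.12 × 0.13 × 0.08 = 94.438656 J
Total at Node P: 44.242432 + 180.821214 + 94.438656 = 319.502302 J

319.5 J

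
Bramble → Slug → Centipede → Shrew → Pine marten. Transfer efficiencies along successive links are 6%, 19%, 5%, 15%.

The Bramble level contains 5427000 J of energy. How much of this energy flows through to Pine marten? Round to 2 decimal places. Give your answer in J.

Slug: 5427000 × 0.06 = 325620 J
Centipede: 325620 × 0.19 = 61867.8 J
Shrew: 61867.8 × 0.05 = 3093.39 J
Pine marten: 3093.39 × 0.15 = 464.0085 J

464.01 J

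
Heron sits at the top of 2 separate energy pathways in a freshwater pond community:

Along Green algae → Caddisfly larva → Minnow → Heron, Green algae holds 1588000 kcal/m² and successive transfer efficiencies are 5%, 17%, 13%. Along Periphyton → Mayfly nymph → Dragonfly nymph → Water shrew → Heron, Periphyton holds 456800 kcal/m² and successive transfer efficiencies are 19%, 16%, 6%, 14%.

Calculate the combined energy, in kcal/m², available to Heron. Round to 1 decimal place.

Via Green algae: 1588000 × 0.05 × 0.17 × 0.13 = 1754.74 kcal/m²
Via Periphyton: 456800 × 0.19 × 0.16 × 0.06 × 0.14 = 116.648448 kcal/m²
Total at Heron: 1754.74 + 116.648448 = 1871.388448 kcal/m²

1871.4 kcal/m²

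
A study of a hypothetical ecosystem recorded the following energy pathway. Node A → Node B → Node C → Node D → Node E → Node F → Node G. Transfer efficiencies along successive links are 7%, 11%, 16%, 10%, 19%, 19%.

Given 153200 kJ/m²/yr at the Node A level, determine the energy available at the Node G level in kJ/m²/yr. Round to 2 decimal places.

0.68 kJ/m²/yr

Node B: 153200 × 0.07 = 10724 kJ/m²/yr
Node C: 10724 × 0.11 = 1179.64 kJ/m²/yr
Node D: 1179.64 × 0.16 = 188.7424 kJ/m²/yr
Node E: 188.7424 × 0.1 = 18.87424 kJ/m²/yr
Node F: 18.87424 × 0.19 = 3.5861056 kJ/m²/yr
Node G: 3.5861056 × 0.19 = 0.681360064 kJ/m²/yr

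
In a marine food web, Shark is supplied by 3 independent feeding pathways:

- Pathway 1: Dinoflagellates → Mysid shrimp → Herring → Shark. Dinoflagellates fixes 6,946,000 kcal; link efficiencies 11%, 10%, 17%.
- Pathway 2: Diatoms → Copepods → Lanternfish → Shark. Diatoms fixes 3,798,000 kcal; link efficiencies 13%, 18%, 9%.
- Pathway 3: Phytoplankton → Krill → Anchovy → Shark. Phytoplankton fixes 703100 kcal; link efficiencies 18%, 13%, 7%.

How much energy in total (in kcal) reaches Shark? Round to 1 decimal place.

Pathway 1: 6946000 × 0.11 × 0.1 × 0.17 = 12989.02 kcal
Pathway 2: 3798000 × 0.13 × 0.18 × 0.09 = 7998.588 kcal
Pathway 3: 703100 × 0.18 × 0.13 × 0.07 = 1151.6778 kcal
Total at Shark: 12989.02 + 7998.588 + 1151.6778 = 22139.2858 kcal

22139.3 kcal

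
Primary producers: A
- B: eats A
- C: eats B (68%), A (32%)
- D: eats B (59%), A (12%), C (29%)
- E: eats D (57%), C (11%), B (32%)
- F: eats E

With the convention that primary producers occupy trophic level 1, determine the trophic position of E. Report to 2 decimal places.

B: 1 + 1 = 2
C: 1 + (0.68×2 + 0.32×1) = 2.68
D: 1 + (0.59×2 + 0.12×1 + 0.29×2.68) = 3.0772
E: 1 + (0.57×3.0772 + 0.11×2.68 + 0.32×2) = 3.688804
F: 1 + 3.688804 = 4.688804

3.69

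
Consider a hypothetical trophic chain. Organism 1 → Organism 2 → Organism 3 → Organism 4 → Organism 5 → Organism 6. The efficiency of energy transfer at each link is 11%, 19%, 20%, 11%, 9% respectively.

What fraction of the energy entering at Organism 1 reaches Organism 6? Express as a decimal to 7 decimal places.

0.0000414

Product of link efficiencies: 0.11 × 0.19 × 0.2 × 0.11 × 0.09 = 0.000041382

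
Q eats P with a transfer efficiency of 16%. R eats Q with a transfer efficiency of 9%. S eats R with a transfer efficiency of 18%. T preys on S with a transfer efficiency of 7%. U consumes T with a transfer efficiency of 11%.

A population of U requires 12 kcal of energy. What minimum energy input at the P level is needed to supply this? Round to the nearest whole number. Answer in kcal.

Cumulative transfer efficiency: 0.16 × 0.09 × 0.18 × 0.07 × 0.11 = 0.0000199584
P energy = 12 / 0.0000199584 = 601251 kcal

601251 kcal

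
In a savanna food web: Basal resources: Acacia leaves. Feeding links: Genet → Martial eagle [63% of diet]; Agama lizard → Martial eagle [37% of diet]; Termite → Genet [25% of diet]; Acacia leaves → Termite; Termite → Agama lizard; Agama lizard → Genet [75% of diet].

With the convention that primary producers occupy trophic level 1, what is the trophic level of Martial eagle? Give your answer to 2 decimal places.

Termite: 1 + 1 = 2
Agama lizard: 1 + 2 = 3
Genet: 1 + (0.25×2 + 0.75×3) = 3.75
Martial eagle: 1 + (0.63×3.75 + 0.37×3) = 4.4725

4.47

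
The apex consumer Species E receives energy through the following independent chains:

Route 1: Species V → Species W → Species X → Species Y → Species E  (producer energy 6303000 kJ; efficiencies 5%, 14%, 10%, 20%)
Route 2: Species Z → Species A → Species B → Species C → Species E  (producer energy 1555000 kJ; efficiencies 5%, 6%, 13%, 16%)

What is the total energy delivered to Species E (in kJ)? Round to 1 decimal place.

Route 1: 6303000 × 0.05 × 0.14 × 0.1 × 0.2 = 882.42 kJ
Route 2: 1555000 × 0.05 × 0.06 × 0.13 × 0.16 = 97.032 kJ
Total at Species E: 882.42 + 97.032 = 979.452 kJ

979.5 kJ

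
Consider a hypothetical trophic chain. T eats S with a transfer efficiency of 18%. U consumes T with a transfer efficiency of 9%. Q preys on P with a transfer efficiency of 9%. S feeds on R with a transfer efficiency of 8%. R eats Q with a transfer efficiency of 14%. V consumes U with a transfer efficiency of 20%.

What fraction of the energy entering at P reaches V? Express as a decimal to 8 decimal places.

0.00000327

Product of link efficiencies: 0.09 × 0.14 × 0.08 × 0.18 × 0.09 × 0.2 = 0.00000326592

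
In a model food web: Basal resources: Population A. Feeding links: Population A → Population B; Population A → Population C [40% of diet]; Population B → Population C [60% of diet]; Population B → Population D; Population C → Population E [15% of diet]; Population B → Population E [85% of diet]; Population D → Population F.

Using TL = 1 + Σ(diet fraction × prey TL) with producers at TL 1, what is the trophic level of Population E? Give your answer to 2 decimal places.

3.09

Population B: 1 + 1 = 2
Population C: 1 + (0.4×1 + 0.6×2) = 2.6
Population D: 1 + 2 = 3
Population E: 1 + (0.15×2.6 + 0.85×2) = 3.09
Population F: 1 + 3 = 4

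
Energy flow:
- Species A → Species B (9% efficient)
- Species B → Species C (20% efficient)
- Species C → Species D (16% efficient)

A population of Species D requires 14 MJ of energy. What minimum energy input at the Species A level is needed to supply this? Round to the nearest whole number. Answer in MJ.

Cumulative transfer efficiency: 0.09 × 0.2 × 0.16 = 0.00288
Species A energy = 14 / 0.00288 = 4861 MJ

4861 MJ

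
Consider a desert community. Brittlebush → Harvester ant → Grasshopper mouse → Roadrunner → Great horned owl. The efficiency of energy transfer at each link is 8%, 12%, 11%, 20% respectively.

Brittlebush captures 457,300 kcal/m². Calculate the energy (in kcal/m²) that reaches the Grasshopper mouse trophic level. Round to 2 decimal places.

4390.08 kcal/m²

Harvester ant: 457300 × 0.08 = 36584 kcal/m²
Grasshopper mouse: 36584 × 0.12 = 4390.08 kcal/m²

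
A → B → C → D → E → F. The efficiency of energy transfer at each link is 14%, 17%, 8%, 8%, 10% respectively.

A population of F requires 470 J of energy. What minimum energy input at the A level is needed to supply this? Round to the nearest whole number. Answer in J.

30856092 J

Cumulative transfer efficiency: 0.14 × 0.17 × 0.08 × 0.08 × 0.1 = 0.000015232
A energy = 470 / 0.000015232 = 30856092 J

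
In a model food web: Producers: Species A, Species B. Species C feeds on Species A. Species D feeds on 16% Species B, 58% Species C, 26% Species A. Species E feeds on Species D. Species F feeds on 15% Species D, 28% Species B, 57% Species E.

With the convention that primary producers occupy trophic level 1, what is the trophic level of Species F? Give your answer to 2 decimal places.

3.71

Species C: 1 + 1 = 2
Species D: 1 + (0.16×1 + 0.58×2 + 0.26×1) = 2.58
Species E: 1 + 2.58 = 3.58
Species F: 1 + (0.15×2.58 + 0.28×1 + 0.57×3.58) = 3.7076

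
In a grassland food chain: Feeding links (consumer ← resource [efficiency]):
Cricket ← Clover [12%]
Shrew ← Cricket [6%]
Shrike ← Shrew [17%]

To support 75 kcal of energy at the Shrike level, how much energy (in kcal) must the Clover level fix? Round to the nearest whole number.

Cumulative transfer efficiency: 0.12 × 0.06 × 0.17 = 0.001224
Clover energy = 75 / 0.001224 = 61275 kcal

61275 kcal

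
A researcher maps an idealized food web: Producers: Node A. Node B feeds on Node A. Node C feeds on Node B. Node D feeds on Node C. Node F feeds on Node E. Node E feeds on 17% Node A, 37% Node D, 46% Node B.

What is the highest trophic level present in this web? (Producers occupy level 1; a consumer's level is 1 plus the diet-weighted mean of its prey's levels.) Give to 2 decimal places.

4.57

Node B: 1 + 1 = 2
Node C: 1 + 2 = 3
Node D: 1 + 3 = 4
Node E: 1 + (0.17×1 + 0.37×4 + 0.46×2) = 3.57
Node F: 1 + 3.57 = 4.57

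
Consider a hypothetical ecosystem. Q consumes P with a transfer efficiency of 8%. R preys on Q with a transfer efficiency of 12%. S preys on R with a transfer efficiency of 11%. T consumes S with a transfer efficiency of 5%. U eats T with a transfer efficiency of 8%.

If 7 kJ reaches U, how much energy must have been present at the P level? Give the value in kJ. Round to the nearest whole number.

Cumulative transfer efficiency: 0.08 × 0.12 × 0.11 × 0.05 × 0.08 = 0.000004224
P energy = 7 / 0.000004224 = 1657197 kJ

1657197 kJ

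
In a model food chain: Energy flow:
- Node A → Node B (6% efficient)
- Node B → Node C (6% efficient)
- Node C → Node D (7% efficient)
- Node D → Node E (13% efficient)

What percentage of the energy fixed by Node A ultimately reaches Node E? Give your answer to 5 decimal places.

0.00328%

Product of link efficiencies: 0.06 × 0.06 × 0.07 × 0.13 = 0.00003276
As a percentage: 0.00003276 × 100 = 0.00328%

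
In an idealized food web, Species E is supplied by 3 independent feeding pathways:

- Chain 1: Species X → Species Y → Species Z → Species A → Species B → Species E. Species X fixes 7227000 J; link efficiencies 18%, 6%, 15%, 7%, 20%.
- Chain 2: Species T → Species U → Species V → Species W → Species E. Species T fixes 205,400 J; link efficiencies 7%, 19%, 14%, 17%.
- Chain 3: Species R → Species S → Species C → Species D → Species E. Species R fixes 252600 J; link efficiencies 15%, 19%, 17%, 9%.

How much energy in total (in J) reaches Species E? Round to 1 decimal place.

Chain 1: 7227000 × 0.18 × 0.06 × 0.15 × 0.07 × 0.2 = 163.90836 J
Chain 2: 205400 × 0.07 × 0.19 × 0.14 × 0.17 = 65.017316 J
Chain 3: 252600 × 0.15 × 0.19 × 0.17 × 0.09 = 110.14623 J
Total at Species E: 163.90836 + 65.017316 + 110.14623 = 339.071906 J

339.1 J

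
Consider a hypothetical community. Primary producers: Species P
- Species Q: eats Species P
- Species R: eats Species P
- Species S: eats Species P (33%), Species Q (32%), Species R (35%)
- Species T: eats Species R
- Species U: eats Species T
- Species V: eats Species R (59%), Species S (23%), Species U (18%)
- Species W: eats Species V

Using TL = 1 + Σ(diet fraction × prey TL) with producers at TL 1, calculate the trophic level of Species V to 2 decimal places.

Species Q: 1 + 1 = 2
Species R: 1 + 1 = 2
Species S: 1 + (0.33×1 + 0.32×2 + 0.35×2) = 2.67
Species T: 1 + 2 = 3
Species U: 1 + 3 = 4
Species V: 1 + (0.59×2 + 0.23×2.67 + 0.18×4) = 3.5141
Species W: 1 + 3.5141 = 4.5141

3.51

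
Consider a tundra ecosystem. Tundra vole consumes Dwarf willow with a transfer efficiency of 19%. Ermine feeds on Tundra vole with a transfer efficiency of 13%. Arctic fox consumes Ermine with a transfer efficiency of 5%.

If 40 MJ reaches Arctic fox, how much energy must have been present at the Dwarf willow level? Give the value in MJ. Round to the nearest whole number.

32389 MJ

Cumulative transfer efficiency: 0.19 × 0.13 × 0.05 = 0.001235
Dwarf willow energy = 40 / 0.001235 = 32389 MJ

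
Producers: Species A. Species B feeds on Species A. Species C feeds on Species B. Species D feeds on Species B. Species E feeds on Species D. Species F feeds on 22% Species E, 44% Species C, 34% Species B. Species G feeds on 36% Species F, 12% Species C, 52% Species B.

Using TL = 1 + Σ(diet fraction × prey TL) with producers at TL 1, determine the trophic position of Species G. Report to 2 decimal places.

3.80

Species B: 1 + 1 = 2
Species C: 1 + 2 = 3
Species D: 1 + 2 = 3
Species E: 1 + 3 = 4
Species F: 1 + (0.22×4 + 0.44×3 + 0.34×2) = 3.88
Species G: 1 + (0.36×3.88 + 0.12×3 + 0.52×2) = 3.7968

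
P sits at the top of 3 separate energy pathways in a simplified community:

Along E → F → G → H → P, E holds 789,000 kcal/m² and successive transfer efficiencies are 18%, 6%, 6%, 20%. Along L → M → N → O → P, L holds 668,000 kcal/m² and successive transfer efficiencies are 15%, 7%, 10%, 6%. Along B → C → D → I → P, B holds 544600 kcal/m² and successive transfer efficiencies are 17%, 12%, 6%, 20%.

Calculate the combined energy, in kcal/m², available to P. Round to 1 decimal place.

Via E: 789000 × 0.18 × 0.06 × 0.06 × 0.2 = 102.2544 kcal/m²
Via L: 668000 × 0.15 × 0.07 × 0.1 × 0.06 = 42.084 kcal/m²
Via B: 544600 × 0.17 × 0.12 × 0.06 × 0.2 = 133.31808 kcal/m²
Total at P: 102.2544 + 42.084 + 133.31808 = 277.65648 kcal/m²

277.7 kcal/m²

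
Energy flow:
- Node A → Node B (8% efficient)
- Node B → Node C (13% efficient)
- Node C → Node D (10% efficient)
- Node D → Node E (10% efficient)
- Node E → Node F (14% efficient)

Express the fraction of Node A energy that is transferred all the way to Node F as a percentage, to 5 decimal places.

Product of link efficiencies: 0.08 × 0.13 × 0.1 × 0.1 × 0.14 = 0.00001456
As a percentage: 0.00001456 × 100 = 0.00146%

0.00146%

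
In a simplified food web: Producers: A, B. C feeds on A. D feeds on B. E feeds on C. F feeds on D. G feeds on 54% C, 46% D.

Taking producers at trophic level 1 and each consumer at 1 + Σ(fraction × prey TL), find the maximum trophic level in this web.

3

C: 1 + 1 = 2
D: 1 + 1 = 2
E: 1 + 2 = 3
F: 1 + 2 = 3
G: 1 + (0.54×2 + 0.46×2) = 3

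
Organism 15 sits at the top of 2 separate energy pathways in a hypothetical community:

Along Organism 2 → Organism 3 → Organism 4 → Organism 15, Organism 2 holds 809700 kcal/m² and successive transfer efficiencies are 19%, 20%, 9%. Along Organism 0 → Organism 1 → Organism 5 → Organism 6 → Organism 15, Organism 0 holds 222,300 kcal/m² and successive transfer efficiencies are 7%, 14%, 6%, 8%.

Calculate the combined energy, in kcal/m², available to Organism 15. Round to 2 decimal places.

2779.63 kcal/m²

Via Organism 2: 809700 × 0.19 × 0.2 × 0.09 = 2769.174 kcal/m²
Via Organism 0: 222300 × 0.07 × 0.14 × 0.06 × 0.08 = 10.456992 kcal/m²
Total at Organism 15: 2769.174 + 10.456992 = 2779.630992 kcal/m²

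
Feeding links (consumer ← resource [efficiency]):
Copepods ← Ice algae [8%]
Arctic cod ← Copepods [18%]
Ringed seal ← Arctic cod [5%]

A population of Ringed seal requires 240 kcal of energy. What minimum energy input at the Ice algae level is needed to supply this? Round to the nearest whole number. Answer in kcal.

333333 kcal

Cumulative transfer efficiency: 0.08 × 0.18 × 0.05 = 0.00072
Ice algae energy = 240 / 0.00072 = 333333 kcal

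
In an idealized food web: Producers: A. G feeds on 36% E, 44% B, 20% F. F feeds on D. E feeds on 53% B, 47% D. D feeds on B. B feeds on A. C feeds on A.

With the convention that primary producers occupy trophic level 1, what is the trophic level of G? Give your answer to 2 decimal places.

B: 1 + 1 = 2
C: 1 + 1 = 2
D: 1 + 2 = 3
E: 1 + (0.53×2 + 0.47×3) = 3.47
F: 1 + 3 = 4
G: 1 + (0.36×3.47 + 0.44×2 + 0.2×4) = 3.9292

3.93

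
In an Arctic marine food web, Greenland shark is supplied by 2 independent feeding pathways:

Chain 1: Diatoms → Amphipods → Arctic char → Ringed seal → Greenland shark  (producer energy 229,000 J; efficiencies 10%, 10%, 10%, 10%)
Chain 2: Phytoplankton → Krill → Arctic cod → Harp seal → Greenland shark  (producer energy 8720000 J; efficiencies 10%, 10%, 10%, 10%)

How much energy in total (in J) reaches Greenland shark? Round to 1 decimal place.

894.9 J

Chain 1: 229000 × 0.1 × 0.1 × 0.1 × 0.1 = 22.9 J
Chain 2: 8720000 × 0.1 × 0.1 × 0.1 × 0.1 = 872 J
Total at Greenland shark: 22.9 + 872 = 894.9 J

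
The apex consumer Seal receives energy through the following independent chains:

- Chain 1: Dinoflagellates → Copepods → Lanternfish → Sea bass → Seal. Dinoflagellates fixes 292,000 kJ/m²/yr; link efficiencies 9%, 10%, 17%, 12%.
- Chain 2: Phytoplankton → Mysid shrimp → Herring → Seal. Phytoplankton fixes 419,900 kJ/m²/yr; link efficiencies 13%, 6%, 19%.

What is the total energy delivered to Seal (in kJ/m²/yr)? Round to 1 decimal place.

Chain 1: 292000 × 0.09 × 0.1 × 0.17 × 0.12 = 53.6112 kJ/m²/yr
Chain 2: 419900 × 0.13 × 0.06 × 0.19 = 622.2918 kJ/m²/yr
Total at Seal: 53.6112 + 622.2918 = 675.903 kJ/m²/yr

675.9 kJ/m²/yr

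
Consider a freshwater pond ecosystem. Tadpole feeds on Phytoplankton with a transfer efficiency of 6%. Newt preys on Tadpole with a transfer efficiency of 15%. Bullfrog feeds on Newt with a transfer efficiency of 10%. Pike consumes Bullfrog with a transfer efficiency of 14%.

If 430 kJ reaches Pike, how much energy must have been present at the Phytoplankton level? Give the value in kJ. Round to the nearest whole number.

Cumulative transfer efficiency: 0.06 × 0.15 × 0.1 × 0.14 = 0.000126
Phytoplankton energy = 430 / 0.000126 = 3412698 kJ

3412698 kJ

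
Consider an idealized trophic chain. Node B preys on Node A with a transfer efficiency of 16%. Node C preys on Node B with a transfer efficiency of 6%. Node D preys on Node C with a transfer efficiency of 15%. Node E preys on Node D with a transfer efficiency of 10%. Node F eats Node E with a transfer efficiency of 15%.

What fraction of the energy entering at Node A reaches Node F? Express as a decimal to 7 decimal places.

Product of link efficiencies: 0.16 × 0.06 × 0.15 × 0.1 × 0.15 = 0.0000216

0.0000216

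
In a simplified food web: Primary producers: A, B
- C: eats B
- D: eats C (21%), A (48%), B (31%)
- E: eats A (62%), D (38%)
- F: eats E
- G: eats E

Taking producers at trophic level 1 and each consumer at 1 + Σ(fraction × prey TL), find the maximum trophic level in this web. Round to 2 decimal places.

C: 1 + 1 = 2
D: 1 + (0.21×2 + 0.48×1 + 0.31×1) = 2.21
E: 1 + (0.62×1 + 0.38×2.21) = 2.4598
F: 1 + 2.4598 = 3.4598
G: 1 + 2.4598 = 3.4598

3.46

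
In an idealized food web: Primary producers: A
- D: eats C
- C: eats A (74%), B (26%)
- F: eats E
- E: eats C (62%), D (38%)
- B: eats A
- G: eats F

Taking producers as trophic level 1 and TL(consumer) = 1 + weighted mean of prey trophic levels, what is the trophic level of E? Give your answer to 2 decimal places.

B: 1 + 1 = 2
C: 1 + (0.74×1 + 0.26×2) = 2.26
D: 1 + 2.26 = 3.26
E: 1 + (0.62×2.26 + 0.38×3.26) = 3.64
F: 1 + 3.64 = 4.64
G: 1 + 4.64 = 5.64

3.64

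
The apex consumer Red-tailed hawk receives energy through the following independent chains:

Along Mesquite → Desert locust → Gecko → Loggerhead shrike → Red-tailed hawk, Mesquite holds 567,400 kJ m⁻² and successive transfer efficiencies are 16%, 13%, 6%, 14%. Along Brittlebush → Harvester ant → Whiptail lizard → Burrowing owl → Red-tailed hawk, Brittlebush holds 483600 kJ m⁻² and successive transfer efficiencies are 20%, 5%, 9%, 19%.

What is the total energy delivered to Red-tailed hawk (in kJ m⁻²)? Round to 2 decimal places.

Via Mesquite: 567400 × 0.16 × 0.13 × 0.06 × 0.14 = 99.136128 kJ m⁻²
Via Brittlebush: 483600 × 0.2 × 0.05 × 0.09 × 0.19 = 82.6956 kJ m⁻²
Total at Red-tailed hawk: 99.136128 + 82.6956 = 181.831728 kJ m⁻²

181.83 kJ m⁻²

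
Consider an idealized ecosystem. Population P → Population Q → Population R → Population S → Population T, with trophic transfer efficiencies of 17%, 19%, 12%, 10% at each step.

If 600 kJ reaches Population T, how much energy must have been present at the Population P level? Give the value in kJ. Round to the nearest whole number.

1547988 kJ

Cumulative transfer efficiency: 0.17 × 0.19 × 0.12 × 0.1 = 0.0003876
Population P energy = 600 / 0.0003876 = 1547988 kJ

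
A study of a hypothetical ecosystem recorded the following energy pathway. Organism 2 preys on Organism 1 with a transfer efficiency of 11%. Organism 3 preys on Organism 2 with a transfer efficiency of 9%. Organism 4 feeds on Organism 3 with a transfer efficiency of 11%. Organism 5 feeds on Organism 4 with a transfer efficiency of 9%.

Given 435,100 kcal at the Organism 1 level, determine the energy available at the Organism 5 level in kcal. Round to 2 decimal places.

42.64 kcal

Organism 2: 435100 × 0.11 = 47861 kcal
Organism 3: 47861 × 0.09 = 4307.49 kcal
Organism 4: 4307.49 × 0.11 = 473.8239 kcal
Organism 5: 473.8239 × 0.09 = 42.644151 kcal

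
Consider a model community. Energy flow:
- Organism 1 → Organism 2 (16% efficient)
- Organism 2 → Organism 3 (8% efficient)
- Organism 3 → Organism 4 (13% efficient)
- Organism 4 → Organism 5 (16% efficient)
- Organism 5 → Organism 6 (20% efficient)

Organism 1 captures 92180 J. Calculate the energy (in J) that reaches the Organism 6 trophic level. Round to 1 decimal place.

Organism 2: 92180 × 0.16 = 14748.8 J
Organism 3: 14748.8 × 0.08 = 1179.904 J
Organism 4: 1179.904 × 0.13 = 153.38752 J
Organism 5: 153.38752 × 0.16 = 24.5420032 J
Organism 6: 24.5420032 × 0.2 = 4.90840064 J

4.9 J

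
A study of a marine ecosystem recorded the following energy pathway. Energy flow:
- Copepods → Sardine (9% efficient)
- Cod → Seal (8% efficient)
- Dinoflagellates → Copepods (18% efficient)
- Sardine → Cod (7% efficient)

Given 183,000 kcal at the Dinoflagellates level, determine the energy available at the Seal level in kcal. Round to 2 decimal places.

Copepods: 183000 × 0.18 = 32940 kcal
Sardine: 32940 × 0.09 = 2964.6 kcal
Cod: 2964.6 × 0.07 = 207.522 kcal
Seal: 207.522 × 0.08 = 16.60176 kcal

16.60 kcal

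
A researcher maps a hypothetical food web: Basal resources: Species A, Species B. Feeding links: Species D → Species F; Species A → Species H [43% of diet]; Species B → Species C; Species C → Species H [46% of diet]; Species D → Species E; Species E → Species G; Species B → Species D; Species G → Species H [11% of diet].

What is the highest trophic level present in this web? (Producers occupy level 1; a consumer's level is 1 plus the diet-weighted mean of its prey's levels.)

Species C: 1 + 1 = 2
Species D: 1 + 1 = 2
Species E: 1 + 2 = 3
Species F: 1 + 2 = 3
Species G: 1 + 3 = 4
Species H: 1 + (0.46×2 + 0.43×1 + 0.11×4) = 2.79

4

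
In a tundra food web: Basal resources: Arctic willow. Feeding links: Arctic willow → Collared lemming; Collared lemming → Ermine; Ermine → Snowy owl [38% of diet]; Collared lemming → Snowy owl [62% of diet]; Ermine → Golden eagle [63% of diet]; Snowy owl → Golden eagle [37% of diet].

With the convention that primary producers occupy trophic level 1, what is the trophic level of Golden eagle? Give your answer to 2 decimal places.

4.14

Collared lemming: 1 + 1 = 2
Ermine: 1 + 2 = 3
Snowy owl: 1 + (0.38×3 + 0.62×2) = 3.38
Golden eagle: 1 + (0.63×3 + 0.37×3.38) = 4.1406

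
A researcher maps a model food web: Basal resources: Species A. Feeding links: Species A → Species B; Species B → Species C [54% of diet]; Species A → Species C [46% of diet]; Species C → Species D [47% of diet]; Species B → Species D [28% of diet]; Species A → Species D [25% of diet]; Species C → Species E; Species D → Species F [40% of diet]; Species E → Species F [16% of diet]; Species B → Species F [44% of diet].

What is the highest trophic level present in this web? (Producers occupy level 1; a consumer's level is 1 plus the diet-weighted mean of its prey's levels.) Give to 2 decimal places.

Species B: 1 + 1 = 2
Species C: 1 + (0.54×2 + 0.46×1) = 2.54
Species D: 1 + (0.47×2.54 + 0.28×2 + 0.25×1) = 3.0038
Species E: 1 + 2.54 = 3.54
Species F: 1 + (0.4×3.0038 + 0.16×3.54 + 0.44×2) = 3.64792

3.65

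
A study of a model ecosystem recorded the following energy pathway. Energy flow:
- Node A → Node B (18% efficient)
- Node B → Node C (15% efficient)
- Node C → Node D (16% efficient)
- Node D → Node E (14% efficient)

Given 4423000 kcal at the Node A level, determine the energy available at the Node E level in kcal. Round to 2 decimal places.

Node B: 4423000 × 0.18 = 796140 kcal
Node C: 796140 × 0.15 = 119421 kcal
Node D: 119421 × 0.16 = 19107.36 kcal
Node E: 19107.36 × 0.14 = 2675.0304 kcal

2675.03 kcal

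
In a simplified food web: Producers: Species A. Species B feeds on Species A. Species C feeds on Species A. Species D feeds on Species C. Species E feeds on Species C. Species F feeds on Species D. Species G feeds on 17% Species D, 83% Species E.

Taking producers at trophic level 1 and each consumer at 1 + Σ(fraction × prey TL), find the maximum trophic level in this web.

Species B: 1 + 1 = 2
Species C: 1 + 1 = 2
Species D: 1 + 2 = 3
Species E: 1 + 2 = 3
Species F: 1 + 3 = 4
Species G: 1 + (0.17×3 + 0.83×3) = 4

4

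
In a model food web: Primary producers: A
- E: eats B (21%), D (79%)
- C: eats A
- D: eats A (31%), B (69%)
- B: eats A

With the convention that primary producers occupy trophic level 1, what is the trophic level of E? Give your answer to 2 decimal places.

B: 1 + 1 = 2
C: 1 + 1 = 2
D: 1 + (0.31×1 + 0.69×2) = 2.69
E: 1 + (0.21×2 + 0.79×2.69) = 3.5451

3.55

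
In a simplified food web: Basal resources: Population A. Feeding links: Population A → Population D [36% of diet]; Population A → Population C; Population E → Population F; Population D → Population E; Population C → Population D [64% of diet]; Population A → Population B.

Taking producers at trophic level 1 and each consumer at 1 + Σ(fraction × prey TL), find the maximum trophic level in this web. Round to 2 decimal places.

Population B: 1 + 1 = 2
Population C: 1 + 1 = 2
Population D: 1 + (0.64×2 + 0.36×1) = 2.64
Population E: 1 + 2.64 = 3.64
Population F: 1 + 3.64 = 4.64

4.64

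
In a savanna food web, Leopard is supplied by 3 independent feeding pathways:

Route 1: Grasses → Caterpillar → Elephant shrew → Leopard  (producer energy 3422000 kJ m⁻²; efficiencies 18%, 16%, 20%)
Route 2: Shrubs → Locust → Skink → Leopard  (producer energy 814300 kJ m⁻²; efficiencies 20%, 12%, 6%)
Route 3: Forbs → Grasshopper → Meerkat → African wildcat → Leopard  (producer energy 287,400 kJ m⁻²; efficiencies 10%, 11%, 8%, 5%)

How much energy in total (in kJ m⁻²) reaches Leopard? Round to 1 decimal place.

20896.0 kJ m⁻²

Route 1: 3422000 × 0.18 × 0.16 × 0.2 = 19710.72 kJ m⁻²
Route 2: 814300 × 0.2 × 0.12 × 0.06 = 1172.592 kJ m⁻²
Route 3: 287400 × 0.1 × 0.11 × 0.08 × 0.05 = 12.6456 kJ m⁻²
Total at Leopard: 19710.72 + 1172.592 + 12.6456 = 20895.9576 kJ m⁻²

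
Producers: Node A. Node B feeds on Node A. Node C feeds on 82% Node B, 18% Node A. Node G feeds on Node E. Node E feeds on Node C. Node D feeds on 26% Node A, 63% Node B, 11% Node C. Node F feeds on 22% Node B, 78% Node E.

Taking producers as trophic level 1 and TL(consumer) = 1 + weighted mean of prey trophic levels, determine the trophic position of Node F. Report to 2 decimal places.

Node B: 1 + 1 = 2
Node C: 1 + (0.82×2 + 0.18×1) = 2.82
Node D: 1 + (0.26×1 + 0.63×2 + 0.11×2.82) = 2.8302
Node E: 1 + 2.82 = 3.82
Node F: 1 + (0.22×2 + 0.78×3.82) = 4.4196
Node G: 1 + 3.82 = 4.82

4.42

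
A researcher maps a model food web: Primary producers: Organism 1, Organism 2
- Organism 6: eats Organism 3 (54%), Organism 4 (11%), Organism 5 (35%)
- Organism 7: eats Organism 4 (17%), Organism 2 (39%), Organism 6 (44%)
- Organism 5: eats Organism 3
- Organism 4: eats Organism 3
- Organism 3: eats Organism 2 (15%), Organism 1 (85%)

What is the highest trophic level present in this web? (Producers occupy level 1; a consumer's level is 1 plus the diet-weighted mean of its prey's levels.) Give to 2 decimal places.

3.46

Organism 3: 1 + (0.15×1 + 0.85×1) = 2
Organism 4: 1 + 2 = 3
Organism 5: 1 + 2 = 3
Organism 6: 1 + (0.54×2 + 0.11×3 + 0.35×3) = 3.46
Organism 7: 1 + (0.17×3 + 0.39×1 + 0.44×3.46) = 3.4224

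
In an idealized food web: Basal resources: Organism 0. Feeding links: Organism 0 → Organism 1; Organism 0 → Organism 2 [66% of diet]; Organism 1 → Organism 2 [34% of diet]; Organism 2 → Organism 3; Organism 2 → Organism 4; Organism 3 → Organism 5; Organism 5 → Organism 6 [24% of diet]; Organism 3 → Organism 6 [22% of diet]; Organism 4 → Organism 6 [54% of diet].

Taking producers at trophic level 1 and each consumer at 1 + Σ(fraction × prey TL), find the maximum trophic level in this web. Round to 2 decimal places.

Organism 1: 1 + 1 = 2
Organism 2: 1 + (0.66×1 + 0.34×2) = 2.34
Organism 3: 1 + 2.34 = 3.34
Organism 4: 1 + 2.34 = 3.34
Organism 5: 1 + 3.34 = 4.34
Organism 6: 1 + (0.24×4.34 + 0.22×3.34 + 0.54×3.34) = 4.58

4.58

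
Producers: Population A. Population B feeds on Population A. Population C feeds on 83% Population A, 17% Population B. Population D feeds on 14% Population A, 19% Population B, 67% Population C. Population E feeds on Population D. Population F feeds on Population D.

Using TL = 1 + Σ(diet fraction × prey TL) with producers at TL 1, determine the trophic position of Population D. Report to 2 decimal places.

2.97

Population B: 1 + 1 = 2
Population C: 1 + (0.83×1 + 0.17×2) = 2.17
Population D: 1 + (0.14×1 + 0.19×2 + 0.67×2.17) = 2.9739
Population E: 1 + 2.9739 = 3.9739
Population F: 1 + 2.9739 = 3.9739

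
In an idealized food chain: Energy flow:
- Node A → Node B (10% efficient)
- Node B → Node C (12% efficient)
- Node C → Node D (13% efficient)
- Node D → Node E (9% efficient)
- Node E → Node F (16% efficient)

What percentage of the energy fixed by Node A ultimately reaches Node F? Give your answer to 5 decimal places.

Product of link efficiencies: 0.1 × 0.12 × 0.13 × 0.09 × 0.16 = 0.000022464
As a percentage: 0.000022464 × 100 = 0.00225%

0.00225%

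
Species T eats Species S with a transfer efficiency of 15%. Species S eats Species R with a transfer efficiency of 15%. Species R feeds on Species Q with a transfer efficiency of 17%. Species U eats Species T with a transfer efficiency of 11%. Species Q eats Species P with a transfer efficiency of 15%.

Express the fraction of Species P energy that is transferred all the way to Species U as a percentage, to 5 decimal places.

0.00631%

Product of link efficiencies: 0.15 × 0.17 × 0.15 × 0.15 × 0.11 = 0.0000631125
As a percentage: 0.0000631125 × 100 = 0.00631%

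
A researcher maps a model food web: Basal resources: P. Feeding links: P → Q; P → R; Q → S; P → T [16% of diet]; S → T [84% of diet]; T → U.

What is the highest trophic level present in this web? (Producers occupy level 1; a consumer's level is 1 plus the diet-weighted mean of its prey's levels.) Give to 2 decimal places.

4.68

Q: 1 + 1 = 2
R: 1 + 1 = 2
S: 1 + 2 = 3
T: 1 + (0.16×1 + 0.84×3) = 3.68
U: 1 + 3.68 = 4.68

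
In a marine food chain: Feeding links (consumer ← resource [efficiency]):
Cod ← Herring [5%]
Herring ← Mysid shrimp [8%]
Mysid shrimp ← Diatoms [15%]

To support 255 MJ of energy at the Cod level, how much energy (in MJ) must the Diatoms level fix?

425000 MJ

Cumulative transfer efficiency: 0.15 × 0.08 × 0.05 = 0.0006
Diatoms energy = 255 / 0.0006 = 425000 MJ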